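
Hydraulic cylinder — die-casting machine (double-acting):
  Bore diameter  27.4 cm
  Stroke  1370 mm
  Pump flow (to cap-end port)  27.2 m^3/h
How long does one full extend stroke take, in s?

Cap-side area A_cap = π/4 × (27.4 cm)² = 589.6 cm^2
Swept volume V = A × L; t = V / Q = A·L / Q

t ≈ 10.7 s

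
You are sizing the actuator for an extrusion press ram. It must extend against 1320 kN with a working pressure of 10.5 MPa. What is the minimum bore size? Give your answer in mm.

D ≈ 400 mm

Extension force acts on the full piston face: F = P × (π/4)D².
D = √(4F / (πP)) = √(4 × 1320 kN / (π × 10.5 MPa))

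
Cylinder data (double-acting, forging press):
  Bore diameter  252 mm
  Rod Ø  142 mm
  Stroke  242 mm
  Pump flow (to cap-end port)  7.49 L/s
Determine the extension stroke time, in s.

Cap-side area A_cap = π/4 × (252 mm)² = 49880 mm^2
Swept volume V = A × L; t = V / Q = A·L / Q

t ≈ 1.61 s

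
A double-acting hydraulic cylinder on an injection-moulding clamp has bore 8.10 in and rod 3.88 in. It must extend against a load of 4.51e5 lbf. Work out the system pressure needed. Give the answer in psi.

Cap-side area A_cap = π/4 × (8.10 in)² = 51.53 in^2
P = F / A = 4.51e5 lbf / A

P ≈ 8750 psi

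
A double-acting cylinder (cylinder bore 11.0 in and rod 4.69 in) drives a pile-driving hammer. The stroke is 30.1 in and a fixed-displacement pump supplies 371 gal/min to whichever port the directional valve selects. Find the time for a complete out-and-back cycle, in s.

t ≈ 3.64 s

Cap-side area A_cap = π/4 × (11.0 in)² = 95.03 in^2
Rod-side annular area A_ann = π/4 × (11.0² − 4.69²) = 77.76 in^2
t_ext = A_cap·L/Q = 2.003 s
t_ret = A_ann·L/Q = 1.639 s
t_cycle = t_ext + t_ret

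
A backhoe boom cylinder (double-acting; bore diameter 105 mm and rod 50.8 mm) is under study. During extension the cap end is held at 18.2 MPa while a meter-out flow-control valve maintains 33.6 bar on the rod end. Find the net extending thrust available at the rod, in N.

Cap-side area A_cap = π/4 × (105 mm)² = 8659 mm^2
Rod-side annular area A_ann = π/4 × (105² − 50.8²) = 6632 mm^2
Net thrust = P_cap·A_cap − P_rod·A_ann = 1.576e5 N − 22280 N

F ≈ 1.35e5 N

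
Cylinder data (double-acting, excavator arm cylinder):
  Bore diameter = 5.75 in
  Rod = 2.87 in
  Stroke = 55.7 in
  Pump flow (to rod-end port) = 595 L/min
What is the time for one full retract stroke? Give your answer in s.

Rod-side annular area A_ann = π/4 × (5.75² − 2.87²) = 19.50 in^2
Swept volume V = A × L; t = V / Q = A·L / Q

t ≈ 1.79 s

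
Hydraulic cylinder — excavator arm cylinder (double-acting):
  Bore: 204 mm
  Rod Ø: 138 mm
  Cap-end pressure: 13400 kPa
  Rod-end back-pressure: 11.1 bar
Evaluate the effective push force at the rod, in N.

Cap-side area A_cap = π/4 × (204 mm)² = 32690 mm^2
Rod-side annular area A_ann = π/4 × (204² − 138²) = 17730 mm^2
Net thrust = P_cap·A_cap − P_rod·A_ann = 4.380e5 N − 19680 N

F ≈ 4.18e5 N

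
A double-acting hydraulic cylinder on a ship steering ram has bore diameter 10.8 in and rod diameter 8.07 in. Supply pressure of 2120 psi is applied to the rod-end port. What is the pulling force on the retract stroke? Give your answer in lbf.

Rod-side annular area A_ann = π/4 × (10.8² − 8.07²) = 40.46 in^2
On retraction the pressure acts on the annular area (bore minus rod).
F = P × A_ann

F ≈ 85800 lbf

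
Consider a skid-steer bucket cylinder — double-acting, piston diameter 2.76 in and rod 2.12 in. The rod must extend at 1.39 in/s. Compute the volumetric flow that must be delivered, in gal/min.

Cap-side area A_cap = π/4 × (2.76 in)² = 5.983 in^2
Q = A × v

Q ≈ 2.16 gal/min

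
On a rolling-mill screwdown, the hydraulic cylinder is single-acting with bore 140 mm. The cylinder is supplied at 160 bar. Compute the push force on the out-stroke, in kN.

Cap-side area A_cap = π/4 × (140 mm)² = 15390 mm^2
F = P × A_cap = 160 bar × A_cap

F ≈ 246 kN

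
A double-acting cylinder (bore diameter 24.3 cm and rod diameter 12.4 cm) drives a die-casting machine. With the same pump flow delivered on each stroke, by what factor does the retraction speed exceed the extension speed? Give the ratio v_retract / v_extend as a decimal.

Cap-side area A_cap = π/4 × (24.3 cm)² = 463.8 cm^2
Rod-side annular area A_ann = π/4 × (24.3² − 12.4²) = 343.0 cm^2
For equal Q, v ∝ 1/A, so v_ret/v_ext = A_cap/A_ann.

v_ret/v_ext ≈ 1.35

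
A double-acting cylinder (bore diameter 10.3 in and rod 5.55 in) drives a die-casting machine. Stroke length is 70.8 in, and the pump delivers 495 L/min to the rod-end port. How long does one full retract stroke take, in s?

t ≈ 8.32 s

Rod-side annular area A_ann = π/4 × (10.3² − 5.55²) = 59.13 in^2
Swept volume V = A × L; t = V / Q = A·L / Q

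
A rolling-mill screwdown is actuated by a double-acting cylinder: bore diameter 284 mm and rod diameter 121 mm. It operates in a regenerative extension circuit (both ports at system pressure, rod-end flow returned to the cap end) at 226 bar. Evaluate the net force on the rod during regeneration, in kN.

F ≈ 260 kN

With equal pressure on both faces, forces on the annular region cancel; the net push is pressure × rod cross-section.
Rod cross-section A_rod = π/4 × (121 mm)² = 11500 mm^2
F = P × A_rod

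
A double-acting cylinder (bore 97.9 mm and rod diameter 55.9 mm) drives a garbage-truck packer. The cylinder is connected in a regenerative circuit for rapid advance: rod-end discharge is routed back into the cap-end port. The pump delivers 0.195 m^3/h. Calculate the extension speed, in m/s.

v ≈ 0.0221 m/s

In regeneration the rod-end outflow joins the pump flow into the cap end, so the net volume the pump must supply per unit advance equals the rod cross-section area.
Rod cross-section A_rod = π/4 × (55.9 mm)² = 2454 mm^2
v = Q_pump / A_rod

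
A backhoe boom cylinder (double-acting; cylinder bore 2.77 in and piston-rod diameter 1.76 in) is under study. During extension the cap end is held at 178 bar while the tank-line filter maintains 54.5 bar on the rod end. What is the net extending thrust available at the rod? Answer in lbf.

Cap-side area A_cap = π/4 × (2.77 in)² = 6.026 in^2
Rod-side annular area A_ann = π/4 × (2.77² − 1.76²) = 3.593 in^2
Net thrust = P_cap·A_cap − P_rod·A_ann = 15560 lbf − 2840 lbf

F ≈ 12700 lbf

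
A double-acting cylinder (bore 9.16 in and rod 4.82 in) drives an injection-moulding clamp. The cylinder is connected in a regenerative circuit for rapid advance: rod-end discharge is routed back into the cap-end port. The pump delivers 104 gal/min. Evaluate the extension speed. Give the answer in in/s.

In regeneration the rod-end outflow joins the pump flow into the cap end, so the net volume the pump must supply per unit advance equals the rod cross-section area.
Rod cross-section A_rod = π/4 × (4.82 in)² = 18.25 in^2
v = Q_pump / A_rod

v ≈ 21.9 in/s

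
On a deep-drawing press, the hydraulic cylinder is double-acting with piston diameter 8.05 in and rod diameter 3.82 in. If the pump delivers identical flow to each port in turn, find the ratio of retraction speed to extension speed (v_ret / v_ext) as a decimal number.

Cap-side area A_cap = π/4 × (8.05 in)² = 50.90 in^2
Rod-side annular area A_ann = π/4 × (8.05² − 3.82²) = 39.43 in^2
For equal Q, v ∝ 1/A, so v_ret/v_ext = A_cap/A_ann.

v_ret/v_ext ≈ 1.29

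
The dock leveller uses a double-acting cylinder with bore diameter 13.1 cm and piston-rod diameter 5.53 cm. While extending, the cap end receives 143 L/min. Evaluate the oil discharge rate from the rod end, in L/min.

Q_out ≈ 118 L/min

Cap-side area A_cap = π/4 × (13.1 cm)² = 134.8 cm^2
Rod-side annular area A_ann = π/4 × (13.1² − 5.53²) = 110.8 cm^2
Piston speed v = Q_in/A_cap; rod-end outflow Q_out = v × A_ann = Q_in × A_ann/A_cap.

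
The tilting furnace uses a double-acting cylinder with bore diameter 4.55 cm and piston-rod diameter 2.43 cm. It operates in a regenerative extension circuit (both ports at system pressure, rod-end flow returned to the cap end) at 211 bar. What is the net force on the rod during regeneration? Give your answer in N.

With equal pressure on both faces, forces on the annular region cancel; the net push is pressure × rod cross-section.
Rod cross-section A_rod = π/4 × (2.43 cm)² = 4.638 cm^2
F = P × A_rod

F ≈ 9790 N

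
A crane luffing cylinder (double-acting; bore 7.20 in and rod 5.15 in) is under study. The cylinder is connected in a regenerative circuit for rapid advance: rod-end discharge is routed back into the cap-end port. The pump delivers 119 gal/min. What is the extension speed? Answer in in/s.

In regeneration the rod-end outflow joins the pump flow into the cap end, so the net volume the pump must supply per unit advance equals the rod cross-section area.
Rod cross-section A_rod = π/4 × (5.15 in)² = 20.83 in^2
v = Q_pump / A_rod

v ≈ 22.0 in/s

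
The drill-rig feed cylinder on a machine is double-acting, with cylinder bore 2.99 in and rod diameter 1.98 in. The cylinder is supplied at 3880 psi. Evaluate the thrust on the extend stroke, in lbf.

F ≈ 27200 lbf

Cap-side area A_cap = π/4 × (2.99 in)² = 7.022 in^2
F = P × A_cap = 3880 psi × A_cap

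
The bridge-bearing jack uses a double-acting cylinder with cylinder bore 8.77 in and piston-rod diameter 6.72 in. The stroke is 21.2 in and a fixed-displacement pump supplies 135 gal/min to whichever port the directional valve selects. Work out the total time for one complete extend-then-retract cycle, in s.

t ≈ 3.48 s

Cap-side area A_cap = π/4 × (8.77 in)² = 60.41 in^2
Rod-side annular area A_ann = π/4 × (8.77² − 6.72²) = 24.94 in^2
t_ext = A_cap·L/Q = 2.464 s
t_ret = A_ann·L/Q = 1.017 s
t_cycle = t_ext + t_ret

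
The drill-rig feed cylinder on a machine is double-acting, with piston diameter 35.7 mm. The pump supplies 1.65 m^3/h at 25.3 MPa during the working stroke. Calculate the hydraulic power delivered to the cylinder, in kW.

W ≈ 11.6 kW

Hydraulic power = P × Q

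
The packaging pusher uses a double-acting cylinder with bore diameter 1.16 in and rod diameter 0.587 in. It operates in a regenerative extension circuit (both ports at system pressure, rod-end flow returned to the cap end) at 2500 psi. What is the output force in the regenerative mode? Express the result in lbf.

F ≈ 677 lbf

With equal pressure on both faces, forces on the annular region cancel; the net push is pressure × rod cross-section.
Rod cross-section A_rod = π/4 × (0.587 in)² = 0.2706 in^2
F = P × A_rod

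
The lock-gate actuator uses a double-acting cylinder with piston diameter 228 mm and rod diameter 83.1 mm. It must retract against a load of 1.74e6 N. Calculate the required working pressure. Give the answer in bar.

P ≈ 491 bar

Rod-side annular area A_ann = π/4 × (228² − 83.1²) = 35400 mm^2
Retraction: pressure acts on the annular area.
P = F / A = 1.74e6 N / A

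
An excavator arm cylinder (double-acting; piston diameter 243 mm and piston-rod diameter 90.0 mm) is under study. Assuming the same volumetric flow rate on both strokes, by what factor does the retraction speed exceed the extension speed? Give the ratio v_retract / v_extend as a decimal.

v_ret/v_ext ≈ 1.16

Cap-side area A_cap = π/4 × (243 mm)² = 46380 mm^2
Rod-side annular area A_ann = π/4 × (243² − 90.0²) = 40020 mm^2
For equal Q, v ∝ 1/A, so v_ret/v_ext = A_cap/A_ann.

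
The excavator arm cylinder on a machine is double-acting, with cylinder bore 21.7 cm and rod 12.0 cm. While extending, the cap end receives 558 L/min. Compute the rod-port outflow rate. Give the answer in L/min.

Cap-side area A_cap = π/4 × (21.7 cm)² = 369.8 cm^2
Rod-side annular area A_ann = π/4 × (21.7² − 12.0²) = 256.7 cm^2
Piston speed v = Q_in/A_cap; rod-end outflow Q_out = v × A_ann = Q_in × A_ann/A_cap.

Q_out ≈ 387 L/min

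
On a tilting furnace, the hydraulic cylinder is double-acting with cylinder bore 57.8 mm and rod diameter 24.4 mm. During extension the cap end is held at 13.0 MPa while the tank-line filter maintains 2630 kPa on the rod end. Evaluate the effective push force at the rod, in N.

Cap-side area A_cap = π/4 × (57.8 mm)² = 2624 mm^2
Rod-side annular area A_ann = π/4 × (57.8² − 24.4²) = 2156 mm^2
Net thrust = P_cap·A_cap − P_rod·A_ann = 34110 N − 5671 N

F ≈ 28400 N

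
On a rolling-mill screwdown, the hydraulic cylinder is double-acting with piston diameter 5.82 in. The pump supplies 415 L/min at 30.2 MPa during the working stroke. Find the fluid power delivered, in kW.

Hydraulic power = P × Q

W ≈ 209 kW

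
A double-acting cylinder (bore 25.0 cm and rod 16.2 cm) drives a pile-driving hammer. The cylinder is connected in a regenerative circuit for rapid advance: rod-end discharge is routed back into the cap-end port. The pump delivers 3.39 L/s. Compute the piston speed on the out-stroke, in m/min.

In regeneration the rod-end outflow joins the pump flow into the cap end, so the net volume the pump must supply per unit advance equals the rod cross-section area.
Rod cross-section A_rod = π/4 × (16.2 cm)² = 206.1 cm^2
v = Q_pump / A_rod

v ≈ 9.87 m/min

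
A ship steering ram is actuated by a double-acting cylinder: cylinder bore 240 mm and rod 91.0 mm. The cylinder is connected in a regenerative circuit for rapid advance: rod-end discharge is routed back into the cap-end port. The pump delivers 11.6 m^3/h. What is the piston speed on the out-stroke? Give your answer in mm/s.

In regeneration the rod-end outflow joins the pump flow into the cap end, so the net volume the pump must supply per unit advance equals the rod cross-section area.
Rod cross-section A_rod = π/4 × (91.0 mm)² = 6504 mm^2
v = Q_pump / A_rod

v ≈ 495 mm/s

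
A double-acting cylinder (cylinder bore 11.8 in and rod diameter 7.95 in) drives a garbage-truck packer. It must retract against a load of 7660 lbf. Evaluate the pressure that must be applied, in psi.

Rod-side annular area A_ann = π/4 × (11.8² − 7.95²) = 59.72 in^2
Retraction: pressure acts on the annular area.
P = F / A = 7660 lbf / A

P ≈ 128 psi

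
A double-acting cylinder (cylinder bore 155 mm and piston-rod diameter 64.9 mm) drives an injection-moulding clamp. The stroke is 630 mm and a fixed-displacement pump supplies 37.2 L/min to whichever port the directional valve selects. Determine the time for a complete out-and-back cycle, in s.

Cap-side area A_cap = π/4 × (155 mm)² = 18870 mm^2
Rod-side annular area A_ann = π/4 × (155² − 64.9²) = 15560 mm^2
t_ext = A_cap·L/Q = 19.17 s
t_ret = A_ann·L/Q = 15.81 s
t_cycle = t_ext + t_ret

t ≈ 35.0 s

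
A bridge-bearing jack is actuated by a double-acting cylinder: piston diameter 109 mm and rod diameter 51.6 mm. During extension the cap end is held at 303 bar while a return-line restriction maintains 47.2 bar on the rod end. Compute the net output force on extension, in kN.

F ≈ 249 kN

Cap-side area A_cap = π/4 × (109 mm)² = 9331 mm^2
Rod-side annular area A_ann = π/4 × (109² − 51.6²) = 7240 mm^2
Net thrust = P_cap·A_cap − P_rod·A_ann = 282.7 kN − 34.17 kN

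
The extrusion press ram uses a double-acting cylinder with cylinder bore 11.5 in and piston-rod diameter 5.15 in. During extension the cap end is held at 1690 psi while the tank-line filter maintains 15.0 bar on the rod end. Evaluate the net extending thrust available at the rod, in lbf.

F ≈ 1.57e5 lbf

Cap-side area A_cap = π/4 × (11.5 in)² = 103.9 in^2
Rod-side annular area A_ann = π/4 × (11.5² − 5.15²) = 83.04 in^2
Net thrust = P_cap·A_cap − P_rod·A_ann = 1.755e5 lbf − 18070 lbf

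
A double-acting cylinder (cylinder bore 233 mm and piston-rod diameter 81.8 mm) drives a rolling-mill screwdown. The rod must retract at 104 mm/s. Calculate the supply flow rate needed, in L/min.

Rod-side annular area A_ann = π/4 × (233² − 81.8²) = 37380 mm^2
Q = A × v

Q ≈ 233 L/min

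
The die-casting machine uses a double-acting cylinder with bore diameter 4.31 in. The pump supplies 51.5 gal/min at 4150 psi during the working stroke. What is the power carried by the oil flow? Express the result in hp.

Hydraulic power = P × Q

W ≈ 125 hp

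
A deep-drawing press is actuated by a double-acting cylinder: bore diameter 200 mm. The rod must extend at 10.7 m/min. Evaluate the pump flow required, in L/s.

Q ≈ 5.60 L/s

Cap-side area A_cap = π/4 × (200 mm)² = 31420 mm^2
Q = A × v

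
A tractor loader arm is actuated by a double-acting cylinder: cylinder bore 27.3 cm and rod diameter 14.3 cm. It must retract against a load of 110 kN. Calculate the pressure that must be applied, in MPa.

Rod-side annular area A_ann = π/4 × (27.3² − 14.3²) = 424.7 cm^2
Retraction: pressure acts on the annular area.
P = F / A = 110 kN / A

P ≈ 2.59 MPa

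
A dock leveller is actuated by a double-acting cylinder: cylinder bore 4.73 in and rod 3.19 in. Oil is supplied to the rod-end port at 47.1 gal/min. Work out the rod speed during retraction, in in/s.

Rod-side annular area A_ann = π/4 × (4.73² − 3.19²) = 9.579 in^2
Flow into the rod-end port fills the annular volume.
v = Q / A

v ≈ 18.9 in/s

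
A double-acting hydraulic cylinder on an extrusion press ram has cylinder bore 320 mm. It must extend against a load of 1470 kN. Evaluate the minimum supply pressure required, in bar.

P ≈ 183 bar

Cap-side area A_cap = π/4 × (320 mm)² = 80420 mm^2
P = F / A = 1470 kN / A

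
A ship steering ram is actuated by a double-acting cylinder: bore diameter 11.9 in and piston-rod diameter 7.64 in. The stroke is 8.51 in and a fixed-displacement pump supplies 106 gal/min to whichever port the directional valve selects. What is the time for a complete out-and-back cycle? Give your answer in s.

t ≈ 3.68 s

Cap-side area A_cap = π/4 × (11.9 in)² = 111.2 in^2
Rod-side annular area A_ann = π/4 × (11.9² − 7.64²) = 65.38 in^2
t_ext = A_cap·L/Q = 2.319 s
t_ret = A_ann·L/Q = 1.363 s
t_cycle = t_ext + t_ret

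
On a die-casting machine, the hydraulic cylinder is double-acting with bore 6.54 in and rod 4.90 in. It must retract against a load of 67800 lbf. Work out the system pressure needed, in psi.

Rod-side annular area A_ann = π/4 × (6.54² − 4.90²) = 14.74 in^2
Retraction: pressure acts on the annular area.
P = F / A = 67800 lbf / A

P ≈ 4600 psi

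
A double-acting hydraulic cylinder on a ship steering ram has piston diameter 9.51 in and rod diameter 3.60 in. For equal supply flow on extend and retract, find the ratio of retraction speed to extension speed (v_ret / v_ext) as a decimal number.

v_ret/v_ext ≈ 1.17

Cap-side area A_cap = π/4 × (9.51 in)² = 71.03 in^2
Rod-side annular area A_ann = π/4 × (9.51² − 3.60²) = 60.85 in^2
For equal Q, v ∝ 1/A, so v_ret/v_ext = A_cap/A_ann.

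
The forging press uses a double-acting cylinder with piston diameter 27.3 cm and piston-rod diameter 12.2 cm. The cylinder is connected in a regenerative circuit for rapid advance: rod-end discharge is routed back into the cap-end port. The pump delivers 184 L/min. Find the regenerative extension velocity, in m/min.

v ≈ 15.7 m/min

In regeneration the rod-end outflow joins the pump flow into the cap end, so the net volume the pump must supply per unit advance equals the rod cross-section area.
Rod cross-section A_rod = π/4 × (12.2 cm)² = 116.9 cm^2
v = Q_pump / A_rod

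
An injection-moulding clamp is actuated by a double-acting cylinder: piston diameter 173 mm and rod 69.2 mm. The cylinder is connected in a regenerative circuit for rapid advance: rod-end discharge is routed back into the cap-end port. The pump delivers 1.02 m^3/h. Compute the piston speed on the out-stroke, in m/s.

In regeneration the rod-end outflow joins the pump flow into the cap end, so the net volume the pump must supply per unit advance equals the rod cross-section area.
Rod cross-section A_rod = π/4 × (69.2 mm)² = 3761 mm^2
v = Q_pump / A_rod

v ≈ 0.0753 m/s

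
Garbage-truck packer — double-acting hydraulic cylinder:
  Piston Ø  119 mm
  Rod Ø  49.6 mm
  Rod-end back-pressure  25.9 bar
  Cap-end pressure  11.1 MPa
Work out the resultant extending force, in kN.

F ≈ 99.7 kN

Cap-side area A_cap = π/4 × (119 mm)² = 11120 mm^2
Rod-side annular area A_ann = π/4 × (119² − 49.6²) = 9190 mm^2
Net thrust = P_cap·A_cap − P_rod·A_ann = 123.5 kN − 23.80 kN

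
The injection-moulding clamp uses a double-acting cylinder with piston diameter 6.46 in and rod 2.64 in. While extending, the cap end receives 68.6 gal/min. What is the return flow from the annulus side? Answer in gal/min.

Cap-side area A_cap = π/4 × (6.46 in)² = 32.78 in^2
Rod-side annular area A_ann = π/4 × (6.46² − 2.64²) = 27.30 in^2
Piston speed v = Q_in/A_cap; rod-end outflow Q_out = v × A_ann = Q_in × A_ann/A_cap.

Q_out ≈ 57.1 gal/min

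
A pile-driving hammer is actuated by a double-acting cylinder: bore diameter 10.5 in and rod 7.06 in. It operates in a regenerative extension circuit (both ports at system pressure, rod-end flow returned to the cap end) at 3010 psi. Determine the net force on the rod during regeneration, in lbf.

With equal pressure on both faces, forces on the annular region cancel; the net push is pressure × rod cross-section.
Rod cross-section A_rod = π/4 × (7.06 in)² = 39.15 in^2
F = P × A_rod

F ≈ 1.18e5 lbf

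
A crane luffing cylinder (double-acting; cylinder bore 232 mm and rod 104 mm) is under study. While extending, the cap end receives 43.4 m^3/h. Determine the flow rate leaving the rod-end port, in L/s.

Q_out ≈ 9.63 L/s

Cap-side area A_cap = π/4 × (232 mm)² = 42270 mm^2
Rod-side annular area A_ann = π/4 × (232² − 104²) = 33780 mm^2
Piston speed v = Q_in/A_cap; rod-end outflow Q_out = v × A_ann = Q_in × A_ann/A_cap.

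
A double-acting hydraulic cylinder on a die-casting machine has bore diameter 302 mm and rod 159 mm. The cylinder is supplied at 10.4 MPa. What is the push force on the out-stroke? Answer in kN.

F ≈ 745 kN

Cap-side area A_cap = π/4 × (302 mm)² = 71630 mm^2
F = P × A_cap = 10.4 MPa × A_cap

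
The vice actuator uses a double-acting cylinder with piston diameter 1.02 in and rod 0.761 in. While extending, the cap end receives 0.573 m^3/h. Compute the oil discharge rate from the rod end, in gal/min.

Cap-side area A_cap = π/4 × (1.02 in)² = 0.8171 in^2
Rod-side annular area A_ann = π/4 × (1.02² − 0.761²) = 0.3623 in^2
Piston speed v = Q_in/A_cap; rod-end outflow Q_out = v × A_ann = Q_in × A_ann/A_cap.

Q_out ≈ 1.12 gal/min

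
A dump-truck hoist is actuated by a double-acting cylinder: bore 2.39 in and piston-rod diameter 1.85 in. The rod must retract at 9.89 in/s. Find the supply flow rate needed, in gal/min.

Q ≈ 4.62 gal/min

Rod-side annular area A_ann = π/4 × (2.39² − 1.85²) = 1.798 in^2
Q = A × v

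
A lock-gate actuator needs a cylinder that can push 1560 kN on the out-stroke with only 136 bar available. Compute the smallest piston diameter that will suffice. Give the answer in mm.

Extension force acts on the full piston face: F = P × (π/4)D².
D = √(4F / (πP)) = √(4 × 1560 kN / (π × 136 bar))

D ≈ 382 mm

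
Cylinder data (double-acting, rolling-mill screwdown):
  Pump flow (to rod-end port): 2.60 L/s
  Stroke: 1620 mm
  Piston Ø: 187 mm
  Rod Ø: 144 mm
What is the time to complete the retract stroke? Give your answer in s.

t ≈ 6.97 s

Rod-side annular area A_ann = π/4 × (187² − 144²) = 11180 mm^2
Swept volume V = A × L; t = V / Q = A·L / Q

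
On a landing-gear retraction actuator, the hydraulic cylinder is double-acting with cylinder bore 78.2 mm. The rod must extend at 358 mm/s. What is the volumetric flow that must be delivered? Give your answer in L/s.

Cap-side area A_cap = π/4 × (78.2 mm)² = 4803 mm^2
Q = A × v

Q ≈ 1.72 L/s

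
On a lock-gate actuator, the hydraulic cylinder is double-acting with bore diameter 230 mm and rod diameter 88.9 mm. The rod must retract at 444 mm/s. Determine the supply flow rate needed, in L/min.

Q ≈ 941 L/min

Rod-side annular area A_ann = π/4 × (230² − 88.9²) = 35340 mm^2
Q = A × v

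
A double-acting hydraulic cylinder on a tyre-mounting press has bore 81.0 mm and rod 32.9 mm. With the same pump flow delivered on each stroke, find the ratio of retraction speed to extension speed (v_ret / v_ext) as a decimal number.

v_ret/v_ext ≈ 1.20

Cap-side area A_cap = π/4 × (81.0 mm)² = 5153 mm^2
Rod-side annular area A_ann = π/4 × (81.0² − 32.9²) = 4303 mm^2
For equal Q, v ∝ 1/A, so v_ret/v_ext = A_cap/A_ann.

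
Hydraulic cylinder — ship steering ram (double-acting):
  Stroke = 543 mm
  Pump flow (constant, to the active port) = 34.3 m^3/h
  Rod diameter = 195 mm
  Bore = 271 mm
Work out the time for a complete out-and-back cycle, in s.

t ≈ 4.87 s

Cap-side area A_cap = π/4 × (271 mm)² = 57680 mm^2
Rod-side annular area A_ann = π/4 × (271² − 195²) = 27820 mm^2
t_ext = A_cap·L/Q = 3.287 s
t_ret = A_ann·L/Q = 1.585 s
t_cycle = t_ext + t_ret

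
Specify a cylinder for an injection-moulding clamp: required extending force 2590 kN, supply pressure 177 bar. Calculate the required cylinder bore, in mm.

D ≈ 432 mm

Extension force acts on the full piston face: F = P × (π/4)D².
D = √(4F / (πP)) = √(4 × 2590 kN / (π × 177 bar))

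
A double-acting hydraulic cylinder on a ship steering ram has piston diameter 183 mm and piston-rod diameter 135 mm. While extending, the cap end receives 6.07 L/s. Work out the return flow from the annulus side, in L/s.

Cap-side area A_cap = π/4 × (183 mm)² = 26300 mm^2
Rod-side annular area A_ann = π/4 × (183² − 135²) = 11990 mm^2
Piston speed v = Q_in/A_cap; rod-end outflow Q_out = v × A_ann = Q_in × A_ann/A_cap.

Q_out ≈ 2.77 L/s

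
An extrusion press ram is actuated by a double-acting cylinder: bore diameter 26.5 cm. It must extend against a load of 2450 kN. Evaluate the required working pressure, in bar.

P ≈ 444 bar

Cap-side area A_cap = π/4 × (26.5 cm)² = 551.5 cm^2
P = F / A = 2450 kN / A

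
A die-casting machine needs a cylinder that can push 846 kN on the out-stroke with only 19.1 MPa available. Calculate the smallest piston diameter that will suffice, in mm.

D ≈ 237 mm

Extension force acts on the full piston face: F = P × (π/4)D².
D = √(4F / (πP)) = √(4 × 846 kN / (π × 19.1 MPa))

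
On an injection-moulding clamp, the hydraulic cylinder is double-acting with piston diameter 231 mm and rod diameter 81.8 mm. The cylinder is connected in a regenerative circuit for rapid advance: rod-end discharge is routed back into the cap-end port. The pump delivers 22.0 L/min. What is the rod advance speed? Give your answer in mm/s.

In regeneration the rod-end outflow joins the pump flow into the cap end, so the net volume the pump must supply per unit advance equals the rod cross-section area.
Rod cross-section A_rod = π/4 × (81.8 mm)² = 5255 mm^2
v = Q_pump / A_rod

v ≈ 69.8 mm/s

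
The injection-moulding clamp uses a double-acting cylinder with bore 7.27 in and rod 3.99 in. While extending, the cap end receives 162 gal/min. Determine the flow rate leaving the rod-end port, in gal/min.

Cap-side area A_cap = π/4 × (7.27 in)² = 41.51 in^2
Rod-side annular area A_ann = π/4 × (7.27² − 3.99²) = 29.01 in^2
Piston speed v = Q_in/A_cap; rod-end outflow Q_out = v × A_ann = Q_in × A_ann/A_cap.

Q_out ≈ 113 gal/min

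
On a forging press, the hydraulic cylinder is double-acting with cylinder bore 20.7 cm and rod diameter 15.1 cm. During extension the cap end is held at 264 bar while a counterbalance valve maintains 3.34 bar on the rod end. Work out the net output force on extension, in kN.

Cap-side area A_cap = π/4 × (20.7 cm)² = 336.5 cm^2
Rod-side annular area A_ann = π/4 × (20.7² − 15.1²) = 157.5 cm^2
Net thrust = P_cap·A_cap − P_rod·A_ann = 888.5 kN − 5.259 kN

F ≈ 883 kN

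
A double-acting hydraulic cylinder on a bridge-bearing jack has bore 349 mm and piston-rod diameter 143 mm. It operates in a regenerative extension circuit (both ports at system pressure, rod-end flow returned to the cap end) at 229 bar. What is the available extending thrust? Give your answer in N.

F ≈ 3.68e5 N

With equal pressure on both faces, forces on the annular region cancel; the net push is pressure × rod cross-section.
Rod cross-section A_rod = π/4 × (143 mm)² = 16060 mm^2
F = P × A_rod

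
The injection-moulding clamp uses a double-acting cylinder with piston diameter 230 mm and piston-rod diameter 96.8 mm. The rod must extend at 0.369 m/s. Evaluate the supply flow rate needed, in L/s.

Q ≈ 15.3 L/s

Cap-side area A_cap = π/4 × (230 mm)² = 41550 mm^2
Q = A × v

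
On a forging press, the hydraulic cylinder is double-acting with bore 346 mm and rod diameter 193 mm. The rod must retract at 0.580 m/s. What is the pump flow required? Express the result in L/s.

Rod-side annular area A_ann = π/4 × (346² − 193²) = 64770 mm^2
Q = A × v

Q ≈ 37.6 L/s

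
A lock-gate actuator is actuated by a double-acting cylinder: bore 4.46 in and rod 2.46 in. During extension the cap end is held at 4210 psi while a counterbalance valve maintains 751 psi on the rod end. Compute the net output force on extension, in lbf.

F ≈ 57600 lbf

Cap-side area A_cap = π/4 × (4.46 in)² = 15.62 in^2
Rod-side annular area A_ann = π/4 × (4.46² − 2.46²) = 10.87 in^2
Net thrust = P_cap·A_cap − P_rod·A_ann = 65770 lbf − 8163 lbf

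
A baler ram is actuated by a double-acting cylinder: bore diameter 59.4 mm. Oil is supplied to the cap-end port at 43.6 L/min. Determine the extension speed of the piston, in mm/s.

v ≈ 262 mm/s

Cap-side area A_cap = π/4 × (59.4 mm)² = 2771 mm^2
v = Q / A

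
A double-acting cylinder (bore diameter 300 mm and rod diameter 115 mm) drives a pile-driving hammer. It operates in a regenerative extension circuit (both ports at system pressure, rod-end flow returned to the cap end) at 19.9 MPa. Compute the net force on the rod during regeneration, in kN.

F ≈ 207 kN

With equal pressure on both faces, forces on the annular region cancel; the net push is pressure × rod cross-section.
Rod cross-section A_rod = π/4 × (115 mm)² = 10390 mm^2
F = P × A_rod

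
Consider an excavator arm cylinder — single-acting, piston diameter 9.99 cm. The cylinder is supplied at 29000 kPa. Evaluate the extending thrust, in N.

F ≈ 2.27e5 N

Cap-side area A_cap = π/4 × (9.99 cm)² = 78.38 cm^2
F = P × A_cap = 29000 kPa × A_cap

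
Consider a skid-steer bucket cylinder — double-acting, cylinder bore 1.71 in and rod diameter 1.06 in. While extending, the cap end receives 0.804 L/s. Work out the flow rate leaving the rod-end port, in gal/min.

Cap-side area A_cap = π/4 × (1.71 in)² = 2.297 in^2
Rod-side annular area A_ann = π/4 × (1.71² − 1.06²) = 1.414 in^2
Piston speed v = Q_in/A_cap; rod-end outflow Q_out = v × A_ann = Q_in × A_ann/A_cap.

Q_out ≈ 7.85 gal/min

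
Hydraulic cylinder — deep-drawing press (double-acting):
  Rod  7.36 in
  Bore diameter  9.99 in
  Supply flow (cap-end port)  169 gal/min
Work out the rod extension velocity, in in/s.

Cap-side area A_cap = π/4 × (9.99 in)² = 78.38 in^2
v = Q / A

v ≈ 8.30 in/s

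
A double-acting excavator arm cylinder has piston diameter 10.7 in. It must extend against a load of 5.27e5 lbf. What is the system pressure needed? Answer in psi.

Cap-side area A_cap = π/4 × (10.7 in)² = 89.92 in^2
P = F / A = 5.27e5 lbf / A

P ≈ 5860 psi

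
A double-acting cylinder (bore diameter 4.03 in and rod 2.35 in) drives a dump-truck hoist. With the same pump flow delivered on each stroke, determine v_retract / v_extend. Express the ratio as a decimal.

Cap-side area A_cap = π/4 × (4.03 in)² = 12.76 in^2
Rod-side annular area A_ann = π/4 × (4.03² − 2.35²) = 8.418 in^2
For equal Q, v ∝ 1/A, so v_ret/v_ext = A_cap/A_ann.

v_ret/v_ext ≈ 1.52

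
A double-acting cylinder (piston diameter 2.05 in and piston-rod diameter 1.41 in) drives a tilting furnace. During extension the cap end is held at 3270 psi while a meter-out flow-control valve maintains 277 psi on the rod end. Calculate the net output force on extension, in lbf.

Cap-side area A_cap = π/4 × (2.05 in)² = 3.301 in^2
Rod-side annular area A_ann = π/4 × (2.05² − 1.41²) = 1.739 in^2
Net thrust = P_cap·A_cap − P_rod·A_ann = 10790 lbf − 481.8 lbf

F ≈ 10300 lbf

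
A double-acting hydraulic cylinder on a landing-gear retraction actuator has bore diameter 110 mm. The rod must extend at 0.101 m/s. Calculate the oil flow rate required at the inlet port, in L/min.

Cap-side area A_cap = π/4 × (110 mm)² = 9503 mm^2
Q = A × v

Q ≈ 57.6 L/min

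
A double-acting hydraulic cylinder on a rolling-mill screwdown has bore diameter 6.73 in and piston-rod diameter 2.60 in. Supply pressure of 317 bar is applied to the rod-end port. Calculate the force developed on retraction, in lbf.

F ≈ 1.39e5 lbf

Rod-side annular area A_ann = π/4 × (6.73² − 2.60²) = 30.26 in^2
On retraction the pressure acts on the annular area (bore minus rod).
F = P × A_ann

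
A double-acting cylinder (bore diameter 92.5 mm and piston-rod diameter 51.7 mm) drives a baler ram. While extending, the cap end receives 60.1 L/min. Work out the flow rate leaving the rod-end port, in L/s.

Q_out ≈ 0.689 L/s

Cap-side area A_cap = π/4 × (92.5 mm)² = 6720 mm^2
Rod-side annular area A_ann = π/4 × (92.5² − 51.7²) = 4621 mm^2
Piston speed v = Q_in/A_cap; rod-end outflow Q_out = v × A_ann = Q_in × A_ann/A_cap.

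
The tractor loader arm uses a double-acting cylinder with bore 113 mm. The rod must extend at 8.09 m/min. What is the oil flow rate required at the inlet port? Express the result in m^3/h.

Q ≈ 4.87 m^3/h

Cap-side area A_cap = π/4 × (113 mm)² = 10030 mm^2
Q = A × v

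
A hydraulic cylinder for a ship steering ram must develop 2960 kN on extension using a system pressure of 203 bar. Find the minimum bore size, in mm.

Extension force acts on the full piston face: F = P × (π/4)D².
D = √(4F / (πP)) = √(4 × 2960 kN / (π × 203 bar))

D ≈ 431 mm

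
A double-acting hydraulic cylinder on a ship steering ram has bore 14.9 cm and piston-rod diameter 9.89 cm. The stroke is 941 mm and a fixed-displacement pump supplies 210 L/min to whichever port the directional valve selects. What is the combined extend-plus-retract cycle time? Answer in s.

t ≈ 7.31 s

Cap-side area A_cap = π/4 × (14.9 cm)² = 174.4 cm^2
Rod-side annular area A_ann = π/4 × (14.9² − 9.89²) = 97.54 cm^2
t_ext = A_cap·L/Q = 4.688 s
t_ret = A_ann·L/Q = 2.623 s
t_cycle = t_ext + t_ret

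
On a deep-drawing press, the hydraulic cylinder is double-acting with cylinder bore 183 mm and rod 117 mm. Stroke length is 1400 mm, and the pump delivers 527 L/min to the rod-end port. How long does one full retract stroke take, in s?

Rod-side annular area A_ann = π/4 × (183² − 117²) = 15550 mm^2
Swept volume V = A × L; t = V / Q = A·L / Q

t ≈ 2.48 s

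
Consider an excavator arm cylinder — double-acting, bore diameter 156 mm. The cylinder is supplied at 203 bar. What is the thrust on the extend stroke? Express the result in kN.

Cap-side area A_cap = π/4 × (156 mm)² = 19110 mm^2
F = P × A_cap = 203 bar × A_cap

F ≈ 388 kN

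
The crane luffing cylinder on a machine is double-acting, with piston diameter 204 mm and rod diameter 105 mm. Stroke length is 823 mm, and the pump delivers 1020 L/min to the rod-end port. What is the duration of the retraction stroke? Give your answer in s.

t ≈ 1.16 s

Rod-side annular area A_ann = π/4 × (204² − 105²) = 24030 mm^2
Swept volume V = A × L; t = V / Q = A·L / Q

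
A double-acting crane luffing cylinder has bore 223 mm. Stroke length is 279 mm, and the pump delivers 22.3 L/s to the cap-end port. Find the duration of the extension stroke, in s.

t ≈ 0.489 s

Cap-side area A_cap = π/4 × (223 mm)² = 39060 mm^2
Swept volume V = A × L; t = V / Q = A·L / Q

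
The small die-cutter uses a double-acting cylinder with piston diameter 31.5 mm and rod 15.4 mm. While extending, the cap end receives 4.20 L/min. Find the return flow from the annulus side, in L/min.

Q_out ≈ 3.20 L/min

Cap-side area A_cap = π/4 × (31.5 mm)² = 779.3 mm^2
Rod-side annular area A_ann = π/4 × (31.5² − 15.4²) = 593.0 mm^2
Piston speed v = Q_in/A_cap; rod-end outflow Q_out = v × A_ann = Q_in × A_ann/A_cap.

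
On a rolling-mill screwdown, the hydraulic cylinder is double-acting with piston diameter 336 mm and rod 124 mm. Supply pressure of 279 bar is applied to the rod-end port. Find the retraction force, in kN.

Rod-side annular area A_ann = π/4 × (336² − 124²) = 76590 mm^2
On retraction the pressure acts on the annular area (bore minus rod).
F = P × A_ann

F ≈ 2140 kN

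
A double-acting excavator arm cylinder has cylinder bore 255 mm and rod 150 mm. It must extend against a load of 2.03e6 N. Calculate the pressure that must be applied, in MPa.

Cap-side area A_cap = π/4 × (255 mm)² = 51070 mm^2
P = F / A = 2.03e6 N / A

P ≈ 39.7 MPa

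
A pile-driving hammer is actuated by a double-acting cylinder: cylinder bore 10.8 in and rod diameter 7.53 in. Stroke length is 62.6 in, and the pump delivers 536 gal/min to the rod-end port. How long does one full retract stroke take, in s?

Rod-side annular area A_ann = π/4 × (10.8² − 7.53²) = 47.08 in^2
Swept volume V = A × L; t = V / Q = A·L / Q

t ≈ 1.43 s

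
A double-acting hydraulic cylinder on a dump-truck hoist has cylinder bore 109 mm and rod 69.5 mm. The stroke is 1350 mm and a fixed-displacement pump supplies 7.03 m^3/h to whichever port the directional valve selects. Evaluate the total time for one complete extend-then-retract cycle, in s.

t ≈ 10.3 s

Cap-side area A_cap = π/4 × (109 mm)² = 9331 mm^2
Rod-side annular area A_ann = π/4 × (109² − 69.5²) = 5538 mm^2
t_ext = A_cap·L/Q = 6.451 s
t_ret = A_ann·L/Q = 3.828 s
t_cycle = t_ext + t_ret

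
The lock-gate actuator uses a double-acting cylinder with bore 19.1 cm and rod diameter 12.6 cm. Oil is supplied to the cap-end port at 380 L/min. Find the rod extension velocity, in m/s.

v ≈ 0.221 m/s

Cap-side area A_cap = π/4 × (19.1 cm)² = 286.5 cm^2
v = Q / A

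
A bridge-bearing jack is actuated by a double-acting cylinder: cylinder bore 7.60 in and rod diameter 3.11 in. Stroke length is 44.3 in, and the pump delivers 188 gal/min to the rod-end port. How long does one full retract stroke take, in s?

t ≈ 2.31 s

Rod-side annular area A_ann = π/4 × (7.60² − 3.11²) = 37.77 in^2
Swept volume V = A × L; t = V / Q = A·L / Q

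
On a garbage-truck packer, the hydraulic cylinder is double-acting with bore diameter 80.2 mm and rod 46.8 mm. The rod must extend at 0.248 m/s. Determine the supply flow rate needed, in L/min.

Cap-side area A_cap = π/4 × (80.2 mm)² = 5052 mm^2
Q = A × v

Q ≈ 75.2 L/min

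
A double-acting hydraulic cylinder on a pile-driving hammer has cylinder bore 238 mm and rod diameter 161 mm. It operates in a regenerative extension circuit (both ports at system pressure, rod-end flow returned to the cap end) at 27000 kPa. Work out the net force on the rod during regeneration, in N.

F ≈ 5.50e5 N

With equal pressure on both faces, forces on the annular region cancel; the net push is pressure × rod cross-section.
Rod cross-section A_rod = π/4 × (161 mm)² = 20360 mm^2
F = P × A_rod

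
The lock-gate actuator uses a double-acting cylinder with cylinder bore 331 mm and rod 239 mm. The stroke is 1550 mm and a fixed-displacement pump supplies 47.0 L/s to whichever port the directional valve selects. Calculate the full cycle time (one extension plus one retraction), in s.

t ≈ 4.20 s

Cap-side area A_cap = π/4 × (331 mm)² = 86050 mm^2
Rod-side annular area A_ann = π/4 × (331² − 239²) = 41190 mm^2
t_ext = A_cap·L/Q = 2.838 s
t_ret = A_ann·L/Q = 1.358 s
t_cycle = t_ext + t_ret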